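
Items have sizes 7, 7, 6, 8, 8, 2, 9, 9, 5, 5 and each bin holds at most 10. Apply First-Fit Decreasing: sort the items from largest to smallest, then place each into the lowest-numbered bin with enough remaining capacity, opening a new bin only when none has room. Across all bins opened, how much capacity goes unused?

Sorted descending: 9, 9, 8, 8, 7, 7, 6, 5, 5, 2.
bin 1: place 9, 1 left
bin 2: place 9, 1 left
bin 3: place 8, 2 left
bin 4: place 8, 2 left
bin 5: place 7, 3 left
bin 6: place 7, 3 left
bin 7: place 6, 4 left
bin 8: place 5, 5 left
bin 8: place 5, 0 left
bin 3: place 2, 0 left
8 bins × 10 = 80; used 66; unused 14.

14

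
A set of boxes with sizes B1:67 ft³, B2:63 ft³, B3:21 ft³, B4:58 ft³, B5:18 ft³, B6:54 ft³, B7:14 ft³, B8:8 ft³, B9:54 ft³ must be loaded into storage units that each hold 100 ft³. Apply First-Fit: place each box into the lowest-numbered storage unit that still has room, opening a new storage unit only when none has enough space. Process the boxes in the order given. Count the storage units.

5 storage units

B1 (67 ft³) → storage unit 1 (remaining 33 ft³)
B2 (63 ft³) → storage unit 2 (remaining 37 ft³)
B3 (21 ft³) → storage unit 1 (remaining 12 ft³)
B4 (58 ft³) → storage unit 3 (remaining 42 ft³)
B5 (18 ft³) → storage unit 2 (remaining 19 ft³)
B6 (54 ft³) → storage unit 4 (remaining 46 ft³)
B7 (14 ft³) → storage unit 2 (remaining 5 ft³)
B8 (8 ft³) → storage unit 1 (remaining 4 ft³)
B9 (54 ft³) → storage unit 5 (remaining 46 ft³)
Final storage units: [67,21,8] [63,18,14] [58] [54] [54].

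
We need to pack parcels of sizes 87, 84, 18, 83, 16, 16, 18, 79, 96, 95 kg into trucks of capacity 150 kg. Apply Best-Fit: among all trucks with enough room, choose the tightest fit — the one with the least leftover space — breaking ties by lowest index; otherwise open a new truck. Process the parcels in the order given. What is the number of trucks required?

6

truck 1: place 87 kg, 63 kg left
truck 2: place 84 kg, 66 kg left
truck 1: place 18 kg, 45 kg left
truck 3: place 83 kg, 67 kg left
truck 1: place 16 kg, 29 kg left
truck 1: place 16 kg, 13 kg left
truck 2: place 18 kg, 48 kg left
truck 4: place 79 kg, 71 kg left
truck 5: place 96 kg, 54 kg left
truck 6: place 95 kg, 55 kg left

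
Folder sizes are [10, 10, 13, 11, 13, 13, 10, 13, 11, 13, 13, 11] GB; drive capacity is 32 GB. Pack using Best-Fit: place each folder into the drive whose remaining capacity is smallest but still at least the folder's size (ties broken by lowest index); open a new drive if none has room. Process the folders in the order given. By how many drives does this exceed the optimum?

Best-Fit: [10,10,11] [13,13] [13,10] [13,11] [13,13] [11] → 6 drives.
Total size 141 GB; any packing needs at least ⌈141/32⌉ = 5 drives.
An optimal packing achieves that bound: [13,13] [13,13] [13,13] [11,11,10] [11,10,10] → 5 drives.
Excess: 6 − 5 = 1.

1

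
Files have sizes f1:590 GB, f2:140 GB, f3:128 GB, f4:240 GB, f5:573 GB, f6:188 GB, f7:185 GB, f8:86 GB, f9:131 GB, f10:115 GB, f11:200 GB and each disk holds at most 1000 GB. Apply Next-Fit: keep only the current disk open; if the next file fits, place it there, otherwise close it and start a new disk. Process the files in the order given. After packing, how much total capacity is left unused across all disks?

f1 (590 GB) → disk 1 (remaining 410 GB)
f2 (140 GB) → disk 1 (remaining 270 GB)
f3 (128 GB) → disk 1 (remaining 142 GB)
f4 (240 GB) → disk 2 (remaining 760 GB)
f5 (573 GB) → disk 2 (remaining 187 GB)
f6 (188 GB) → disk 3 (remaining 812 GB)
f7 (185 GB) → disk 3 (remaining 627 GB)
f8 (86 GB) → disk 3 (remaining 541 GB)
f9 (131 GB) → disk 3 (remaining 410 GB)
f10 (115 GB) → disk 3 (remaining 295 GB)
f11 (200 GB) → disk 3 (remaining 95 GB)
3 disks × 1000 GB = 3000 GB; used 2576 GB; unused 424 GB.

424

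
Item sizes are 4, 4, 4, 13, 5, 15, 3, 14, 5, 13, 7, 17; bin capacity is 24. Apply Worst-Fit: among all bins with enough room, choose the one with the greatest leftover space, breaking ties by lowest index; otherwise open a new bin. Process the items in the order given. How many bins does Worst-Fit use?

Put 4 in bin 1; 20 remain.
Put 4 in bin 1; 16 remain.
Put 4 in bin 1; 12 remain.
Put 13 in bin 2; 11 remain.
Put 5 in bin 1; 7 remain.
Put 15 in bin 3; 9 remain.
Put 3 in bin 2; 8 remain.
Put 14 in bin 4; 10 remain.
Put 5 in bin 4; 5 remain.
Put 13 in bin 5; 11 remain.
Put 7 in bin 5; 4 remain.
Put 17 in bin 6; 7 remain.

6 bins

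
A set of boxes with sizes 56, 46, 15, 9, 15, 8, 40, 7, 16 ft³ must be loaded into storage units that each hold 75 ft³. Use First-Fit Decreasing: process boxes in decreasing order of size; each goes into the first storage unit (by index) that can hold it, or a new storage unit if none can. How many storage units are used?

3

Sorted descending: 56, 46, 40, 16, 15, 15, 9, 8, 7.
56 ft³ → storage unit 1 (remaining 19 ft³)
46 ft³ → storage unit 2 (remaining 29 ft³)
40 ft³ → storage unit 3 (remaining 35 ft³)
16 ft³ → storage unit 1 (remaining 3 ft³)
15 ft³ → storage unit 2 (remaining 14 ft³)
15 ft³ → storage unit 3 (remaining 20 ft³)
9 ft³ → storage unit 2 (remaining 5 ft³)
8 ft³ → storage unit 3 (remaining 12 ft³)
7 ft³ → storage unit 3 (remaining 5 ft³)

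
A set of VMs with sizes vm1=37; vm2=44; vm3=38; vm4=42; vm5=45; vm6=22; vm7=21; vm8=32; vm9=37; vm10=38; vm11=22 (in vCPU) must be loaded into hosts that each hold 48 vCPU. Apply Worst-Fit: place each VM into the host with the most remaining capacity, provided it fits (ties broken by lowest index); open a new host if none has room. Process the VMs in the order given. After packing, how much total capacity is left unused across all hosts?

host 1: place vm1 (37 vCPU), 11 vCPU left
host 2: place vm2 (44 vCPU), 4 vCPU left
host 3: place vm3 (38 vCPU), 10 vCPU left
host 4: place vm4 (42 vCPU), 6 vCPU left
host 5: place vm5 (45 vCPU), 3 vCPU left
host 6: place vm6 (22 vCPU), 26 vCPU left
host 6: place vm7 (21 vCPU), 5 vCPU left
host 7: place vm8 (32 vCPU), 16 vCPU left
host 8: place vm9 (37 vCPU), 11 vCPU left
host 9: place vm10 (38 vCPU), 10 vCPU left
host 10: place vm11 (22 vCPU), 26 vCPU left
10 hosts × 48 vCPU = 480 vCPU; used 378 vCPU; unused 102 vCPU.

102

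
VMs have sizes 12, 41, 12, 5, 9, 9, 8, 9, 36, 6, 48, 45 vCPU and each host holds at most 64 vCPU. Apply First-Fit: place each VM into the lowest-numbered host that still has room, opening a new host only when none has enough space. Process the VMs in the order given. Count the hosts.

5

Put 12 vCPU in host 1; 52 vCPU remain.
Put 41 vCPU in host 1; 11 vCPU remain.
Put 12 vCPU in host 2; 52 vCPU remain.
Put 5 vCPU in host 1; 6 vCPU remain.
Put 9 vCPU in host 2; 43 vCPU remain.
Put 9 vCPU in host 2; 34 vCPU remain.
Put 8 vCPU in host 2; 26 vCPU remain.
Put 9 vCPU in host 2; 17 vCPU remain.
Put 36 vCPU in host 3; 28 vCPU remain.
Put 6 vCPU in host 1; 0 vCPU remain.
Put 48 vCPU in host 4; 16 vCPU remain.
Put 45 vCPU in host 5; 19 vCPU remain.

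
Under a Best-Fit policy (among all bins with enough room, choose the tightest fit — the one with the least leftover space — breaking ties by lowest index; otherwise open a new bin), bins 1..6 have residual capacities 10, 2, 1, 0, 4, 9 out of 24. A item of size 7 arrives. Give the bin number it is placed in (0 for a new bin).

Bins with room: bin 1 (10), bin 6 (9).
Tightest fit is bin 6 with 9 free.

6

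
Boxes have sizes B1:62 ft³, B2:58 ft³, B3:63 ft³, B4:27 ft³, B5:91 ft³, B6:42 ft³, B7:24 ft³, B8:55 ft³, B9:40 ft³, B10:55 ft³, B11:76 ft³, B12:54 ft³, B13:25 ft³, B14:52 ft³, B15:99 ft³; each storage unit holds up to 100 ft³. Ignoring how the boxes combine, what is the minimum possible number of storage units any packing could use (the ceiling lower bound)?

Total size = 62 + 58 + 63 + 27 + 91 + 42 + 24 + 55 + 40 + 55 + 76 + 54 + 25 + 52 + 99 = 823 ft³.
⌈823 / 100⌉ = 9.

9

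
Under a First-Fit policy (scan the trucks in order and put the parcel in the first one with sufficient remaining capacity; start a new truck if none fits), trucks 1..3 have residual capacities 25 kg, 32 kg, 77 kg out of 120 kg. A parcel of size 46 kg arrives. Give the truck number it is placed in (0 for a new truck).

3

Trucks with room: truck 3 (77 kg).
The first with room is truck 3.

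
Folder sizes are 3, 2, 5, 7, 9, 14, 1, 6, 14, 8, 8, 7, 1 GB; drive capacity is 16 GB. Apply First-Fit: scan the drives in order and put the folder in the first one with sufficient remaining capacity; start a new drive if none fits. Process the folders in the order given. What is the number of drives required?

Put 3 GB in drive 1; 13 GB remain.
Put 2 GB in drive 1; 11 GB remain.
Put 5 GB in drive 1; 6 GB remain.
Put 7 GB in drive 2; 9 GB remain.
Put 9 GB in drive 2; 0 GB remain.
Put 14 GB in drive 3; 2 GB remain.
Put 1 GB in drive 1; 5 GB remain.
Put 6 GB in drive 4; 10 GB remain.
Put 14 GB in drive 5; 2 GB remain.
Put 8 GB in drive 4; 2 GB remain.
Put 8 GB in drive 6; 8 GB remain.
Put 7 GB in drive 6; 1 GB remain.
Put 1 GB in drive 1; 4 GB remain.

6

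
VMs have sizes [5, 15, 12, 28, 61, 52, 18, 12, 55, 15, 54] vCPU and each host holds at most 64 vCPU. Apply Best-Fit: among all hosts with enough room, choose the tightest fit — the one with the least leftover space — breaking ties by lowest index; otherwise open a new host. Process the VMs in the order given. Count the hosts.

6 hosts

5 vCPU → host 1 (remaining 59 vCPU)
15 vCPU → host 1 (remaining 44 vCPU)
12 vCPU → host 1 (remaining 32 vCPU)
28 vCPU → host 1 (remaining 4 vCPU)
61 vCPU → host 2 (remaining 3 vCPU)
52 vCPU → host 3 (remaining 12 vCPU)
18 vCPU → host 4 (remaining 46 vCPU)
12 vCPU → host 3 (remaining 0 vCPU)
55 vCPU → host 5 (remaining 9 vCPU)
15 vCPU → host 4 (remaining 31 vCPU)
54 vCPU → host 6 (remaining 10 vCPU)
Final hosts: [5,15,12,28] [61] [52,12] [18,15] [55] [54].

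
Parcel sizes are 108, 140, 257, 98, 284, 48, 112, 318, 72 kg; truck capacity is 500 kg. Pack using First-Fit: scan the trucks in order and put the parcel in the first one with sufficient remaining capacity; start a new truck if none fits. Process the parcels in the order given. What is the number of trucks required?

108 kg → truck 1 (remaining 392 kg)
140 kg → truck 1 (remaining 252 kg)
257 kg → truck 2 (remaining 243 kg)
98 kg → truck 1 (remaining 154 kg)
284 kg → truck 3 (remaining 216 kg)
48 kg → truck 1 (remaining 106 kg)
112 kg → truck 2 (remaining 131 kg)
318 kg → truck 4 (remaining 182 kg)
72 kg → truck 1 (remaining 34 kg)

4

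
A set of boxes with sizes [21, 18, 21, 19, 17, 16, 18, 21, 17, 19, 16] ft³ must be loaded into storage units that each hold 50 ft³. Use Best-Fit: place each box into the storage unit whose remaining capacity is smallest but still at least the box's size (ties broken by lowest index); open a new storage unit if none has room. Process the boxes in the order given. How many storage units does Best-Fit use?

21 ft³ → storage unit 1 (remaining 29 ft³)
18 ft³ → storage unit 1 (remaining 11 ft³)
21 ft³ → storage unit 2 (remaining 29 ft³)
19 ft³ → storage unit 2 (remaining 10 ft³)
17 ft³ → storage unit 3 (remaining 33 ft³)
16 ft³ → storage unit 3 (remaining 17 ft³)
18 ft³ → storage unit 4 (remaining 32 ft³)
21 ft³ → storage unit 4 (remaining 11 ft³)
17 ft³ → storage unit 3 (remaining 0 ft³)
19 ft³ → storage unit 5 (remaining 31 ft³)
16 ft³ → storage unit 5 (remaining 15 ft³)
Final storage units: [21,18] [21,19] [17,16,17] [18,21] [19,16].

5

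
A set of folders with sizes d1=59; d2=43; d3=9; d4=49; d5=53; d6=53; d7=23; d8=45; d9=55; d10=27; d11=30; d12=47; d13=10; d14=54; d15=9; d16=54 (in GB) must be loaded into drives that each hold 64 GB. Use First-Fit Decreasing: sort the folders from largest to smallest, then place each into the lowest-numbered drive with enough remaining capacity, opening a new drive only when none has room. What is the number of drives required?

12

Sorted descending: 59, 55, 54, 54, 53, 53, 49, 47, 45, 43, 30, 27, 23, 10, 9, 9.
drive 1: place 59 GB, 5 GB left
drive 2: place 55 GB, 9 GB left
drive 3: place 54 GB, 10 GB left
drive 4: place 54 GB, 10 GB left
drive 5: place 53 GB, 11 GB left
drive 6: place 53 GB, 11 GB left
drive 7: place 49 GB, 15 GB left
drive 8: place 47 GB, 17 GB left
drive 9: place 45 GB, 19 GB left
drive 10: place 43 GB, 21 GB left
drive 11: place 30 GB, 34 GB left
drive 11: place 27 GB, 7 GB left
drive 12: place 23 GB, 41 GB left
drive 3: place 10 GB, 0 GB left
drive 2: place 9 GB, 0 GB left
drive 4: place 9 GB, 1 GB left
Final drives: [59] [55,9] [54,10] [54,9] [53] [53] [49] [47] [45] [43] [30,27] [23].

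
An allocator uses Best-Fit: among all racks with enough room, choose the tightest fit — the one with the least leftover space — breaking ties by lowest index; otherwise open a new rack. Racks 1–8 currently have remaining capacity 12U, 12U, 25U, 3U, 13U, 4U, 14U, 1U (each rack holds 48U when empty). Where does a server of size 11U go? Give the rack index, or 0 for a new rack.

Racks with room: rack 1 (12U), rack 2 (12U), rack 3 (25U), rack 5 (13U), rack 7 (14U).
Tightest fit is rack 1 with 12U free.

1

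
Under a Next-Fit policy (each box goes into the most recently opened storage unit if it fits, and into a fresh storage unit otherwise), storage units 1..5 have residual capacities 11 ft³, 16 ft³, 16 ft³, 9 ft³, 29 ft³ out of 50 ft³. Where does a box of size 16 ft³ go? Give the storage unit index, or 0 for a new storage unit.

5

Next-Fit only looks at storage unit 5, which has 29 ft³ free.
16 ft³ fits there.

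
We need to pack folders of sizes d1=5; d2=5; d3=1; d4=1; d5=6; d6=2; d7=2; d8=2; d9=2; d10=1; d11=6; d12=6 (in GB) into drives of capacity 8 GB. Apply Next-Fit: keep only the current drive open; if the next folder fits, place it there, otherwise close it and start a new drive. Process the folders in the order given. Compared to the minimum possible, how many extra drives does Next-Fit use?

1

Next-Fit: [5] [5,1,1] [6,2] [2,2,2,1] [6] [6] → 6 drives.
Total size 39 GB; any packing needs at least ⌈39/8⌉ = 5 drives.
An optimal packing achieves that bound: [6,2] [6,2] [6,2] [5,2,1] [5,1,1] → 5 drives.
Excess: 6 − 5 = 1.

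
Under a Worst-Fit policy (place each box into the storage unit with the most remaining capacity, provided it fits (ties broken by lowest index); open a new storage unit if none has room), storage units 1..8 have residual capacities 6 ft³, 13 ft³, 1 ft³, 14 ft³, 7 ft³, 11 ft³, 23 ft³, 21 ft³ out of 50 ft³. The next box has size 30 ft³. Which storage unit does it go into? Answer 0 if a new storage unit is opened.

No storage unit has ≥ 30 ft³ free, so a new storage unit is opened.

0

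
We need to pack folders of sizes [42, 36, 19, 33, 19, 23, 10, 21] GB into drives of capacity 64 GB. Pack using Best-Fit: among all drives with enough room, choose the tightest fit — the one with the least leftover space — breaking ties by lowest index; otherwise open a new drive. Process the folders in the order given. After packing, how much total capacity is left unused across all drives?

53

drive 1: place 42 GB, 22 GB left
drive 2: place 36 GB, 28 GB left
drive 1: place 19 GB, 3 GB left
drive 3: place 33 GB, 31 GB left
drive 2: place 19 GB, 9 GB left
drive 3: place 23 GB, 8 GB left
drive 4: place 10 GB, 54 GB left
drive 4: place 21 GB, 33 GB left
4 drives × 64 GB = 256 GB; used 203 GB; unused 53 GB.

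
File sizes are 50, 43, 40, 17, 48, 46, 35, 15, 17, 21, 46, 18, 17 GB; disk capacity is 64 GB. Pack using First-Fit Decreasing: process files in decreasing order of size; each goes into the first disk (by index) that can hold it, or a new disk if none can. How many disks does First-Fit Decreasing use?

Sorted descending: 50, 48, 46, 46, 43, 40, 35, 21, 18, 17, 17, 17, 15.
50 GB → disk 1 (remaining 14 GB)
48 GB → disk 2 (remaining 16 GB)
46 GB → disk 3 (remaining 18 GB)
46 GB → disk 4 (remaining 18 GB)
43 GB → disk 5 (remaining 21 GB)
40 GB → disk 6 (remaining 24 GB)
35 GB → disk 7 (remaining 29 GB)
21 GB → disk 5 (remaining 0 GB)
18 GB → disk 3 (remaining 0 GB)
17 GB → disk 4 (remaining 1 GB)
17 GB → disk 6 (remaining 7 GB)
17 GB → disk 7 (remaining 12 GB)
15 GB → disk 2 (remaining 1 GB)

7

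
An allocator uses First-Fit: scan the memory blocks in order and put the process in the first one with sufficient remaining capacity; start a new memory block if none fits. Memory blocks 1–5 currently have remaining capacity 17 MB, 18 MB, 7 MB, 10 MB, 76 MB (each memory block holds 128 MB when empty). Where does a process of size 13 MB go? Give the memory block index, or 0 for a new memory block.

Memory blocks with room: memory block 1 (17 MB), memory block 2 (18 MB), memory block 5 (76 MB).
The first with room is memory block 1.

1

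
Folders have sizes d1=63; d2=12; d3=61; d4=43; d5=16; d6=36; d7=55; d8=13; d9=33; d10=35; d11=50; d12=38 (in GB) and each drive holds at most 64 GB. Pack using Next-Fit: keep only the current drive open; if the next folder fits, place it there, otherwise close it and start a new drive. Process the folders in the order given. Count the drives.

10

d1 (63 GB) → drive 1 (remaining 1 GB)
d2 (12 GB) → drive 2 (remaining 52 GB)
d3 (61 GB) → drive 3 (remaining 3 GB)
d4 (43 GB) → drive 4 (remaining 21 GB)
d5 (16 GB) → drive 4 (remaining 5 GB)
d6 (36 GB) → drive 5 (remaining 28 GB)
d7 (55 GB) → drive 6 (remaining 9 GB)
d8 (13 GB) → drive 7 (remaining 51 GB)
d9 (33 GB) → drive 7 (remaining 18 GB)
d10 (35 GB) → drive 8 (remaining 29 GB)
d11 (50 GB) → drive 9 (remaining 14 GB)
d12 (38 GB) → drive 10 (remaining 26 GB)
Final drives: [63] [12] [61] [43,16] [36] [55] [13,33] [35] [50] [38].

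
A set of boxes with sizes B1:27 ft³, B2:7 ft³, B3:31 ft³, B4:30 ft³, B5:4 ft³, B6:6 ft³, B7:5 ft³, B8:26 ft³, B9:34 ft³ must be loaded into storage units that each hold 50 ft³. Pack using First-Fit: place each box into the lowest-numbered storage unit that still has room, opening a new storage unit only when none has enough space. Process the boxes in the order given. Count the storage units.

Put B1 (27 ft³) in storage unit 1; 23 ft³ remain.
Put B2 (7 ft³) in storage unit 1; 16 ft³ remain.
Put B3 (31 ft³) in storage unit 2; 19 ft³ remain.
Put B4 (30 ft³) in storage unit 3; 20 ft³ remain.
Put B5 (4 ft³) in storage unit 1; 12 ft³ remain.
Put B6 (6 ft³) in storage unit 1; 6 ft³ remain.
Put B7 (5 ft³) in storage unit 1; 1 ft³ remain.
Put B8 (26 ft³) in storage unit 4; 24 ft³ remain.
Put B9 (34 ft³) in storage unit 5; 16 ft³ remain.
Final storage units: [27,7,4,6,5] [31] [30] [26] [34].

5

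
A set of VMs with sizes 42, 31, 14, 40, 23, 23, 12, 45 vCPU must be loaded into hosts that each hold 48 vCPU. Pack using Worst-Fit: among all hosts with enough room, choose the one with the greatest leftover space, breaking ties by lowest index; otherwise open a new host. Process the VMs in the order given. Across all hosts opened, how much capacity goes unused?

Put 42 vCPU in host 1; 6 vCPU remain.
Put 31 vCPU in host 2; 17 vCPU remain.
Put 14 vCPU in host 2; 3 vCPU remain.
Put 40 vCPU in host 3; 8 vCPU remain.
Put 23 vCPU in host 4; 25 vCPU remain.
Put 23 vCPU in host 4; 2 vCPU remain.
Put 12 vCPU in host 5; 36 vCPU remain.
Put 45 vCPU in host 6; 3 vCPU remain.
6 hosts × 48 vCPU = 288 vCPU; used 230 vCPU; unused 58 vCPU.

58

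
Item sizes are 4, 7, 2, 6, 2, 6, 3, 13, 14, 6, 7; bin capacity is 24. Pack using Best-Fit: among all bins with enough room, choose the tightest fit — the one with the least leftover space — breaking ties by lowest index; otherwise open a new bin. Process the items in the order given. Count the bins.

Put 4 in bin 1; 20 remain.
Put 7 in bin 1; 13 remain.
Put 2 in bin 1; 11 remain.
Put 6 in bin 1; 5 remain.
Put 2 in bin 1; 3 remain.
Put 6 in bin 2; 18 remain.
Put 3 in bin 1; 0 remain.
Put 13 in bin 2; 5 remain.
Put 14 in bin 3; 10 remain.
Put 6 in bin 3; 4 remain.
Put 7 in bin 4; 17 remain.
Final bins: [4,7,2,6,2,3] [6,13] [14,6] [7].

4 bins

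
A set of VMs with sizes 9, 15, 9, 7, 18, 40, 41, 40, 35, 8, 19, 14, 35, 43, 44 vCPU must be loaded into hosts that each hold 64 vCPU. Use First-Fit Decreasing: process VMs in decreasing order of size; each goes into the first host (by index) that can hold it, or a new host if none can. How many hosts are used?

7

Sorted descending: 44, 43, 41, 40, 40, 35, 35, 19, 18, 15, 14, 9, 9, 8, 7.
Put 44 vCPU in host 1; 20 vCPU remain.
Put 43 vCPU in host 2; 21 vCPU remain.
Put 41 vCPU in host 3; 23 vCPU remain.
Put 40 vCPU in host 4; 24 vCPU remain.
Put 40 vCPU in host 5; 24 vCPU remain.
Put 35 vCPU in host 6; 29 vCPU remain.
Put 35 vCPU in host 7; 29 vCPU remain.
Put 19 vCPU in host 1; 1 vCPU remain.
Put 18 vCPU in host 2; 3 vCPU remain.
Put 15 vCPU in host 3; 8 vCPU remain.
Put 14 vCPU in host 4; 10 vCPU remain.
Put 9 vCPU in host 4; 1 vCPU remain.
Put 9 vCPU in host 5; 15 vCPU remain.
Put 8 vCPU in host 3; 0 vCPU remain.
Put 7 vCPU in host 5; 8 vCPU remain.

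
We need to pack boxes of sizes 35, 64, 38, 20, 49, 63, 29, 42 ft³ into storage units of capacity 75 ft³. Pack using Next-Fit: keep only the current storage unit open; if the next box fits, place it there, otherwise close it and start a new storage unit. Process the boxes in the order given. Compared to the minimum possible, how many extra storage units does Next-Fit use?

Next-Fit: [35] [64] [38,20] [49] [63] [29,42] → 6 storage units.
Total size 340 ft³; any packing needs at least ⌈340/75⌉ = 5 storage units.
An optimal packing achieves that bound: [64] [63] [49,20] [42,29] [38,35] → 5 storage units.
Excess: 6 − 5 = 1.

1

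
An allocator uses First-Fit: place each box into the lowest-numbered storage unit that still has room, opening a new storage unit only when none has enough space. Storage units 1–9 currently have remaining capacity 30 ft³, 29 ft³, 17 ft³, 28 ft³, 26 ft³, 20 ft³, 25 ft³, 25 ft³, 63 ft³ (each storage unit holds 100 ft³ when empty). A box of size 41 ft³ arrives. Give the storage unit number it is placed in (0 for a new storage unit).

9

Storage units with room: storage unit 9 (63 ft³).
The first with room is storage unit 9.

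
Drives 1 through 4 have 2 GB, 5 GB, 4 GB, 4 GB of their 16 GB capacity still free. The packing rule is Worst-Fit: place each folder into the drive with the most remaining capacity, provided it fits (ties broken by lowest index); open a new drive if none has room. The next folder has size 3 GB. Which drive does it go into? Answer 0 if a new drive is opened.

2

Drives with room: drive 2 (5 GB), drive 3 (4 GB), drive 4 (4 GB).
Most room is drive 2 with 5 GB free.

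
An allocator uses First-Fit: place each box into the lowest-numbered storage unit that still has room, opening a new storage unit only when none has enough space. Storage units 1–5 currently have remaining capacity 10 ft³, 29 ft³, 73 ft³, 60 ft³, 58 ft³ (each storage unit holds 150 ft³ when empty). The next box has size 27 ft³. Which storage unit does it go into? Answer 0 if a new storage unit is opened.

2

Storage units with room: storage unit 2 (29 ft³), storage unit 3 (73 ft³), storage unit 4 (60 ft³), storage unit 5 (58 ft³).
The first with room is storage unit 2.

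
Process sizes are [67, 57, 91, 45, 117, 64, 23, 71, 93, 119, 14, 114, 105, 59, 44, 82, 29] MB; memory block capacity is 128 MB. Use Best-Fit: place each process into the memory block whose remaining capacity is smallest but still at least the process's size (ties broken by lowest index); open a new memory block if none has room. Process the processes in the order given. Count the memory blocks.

Put 67 MB in memory block 1; 61 MB remain.
Put 57 MB in memory block 1; 4 MB remain.
Put 91 MB in memory block 2; 37 MB remain.
Put 45 MB in memory block 3; 83 MB remain.
Put 117 MB in memory block 4; 11 MB remain.
Put 64 MB in memory block 3; 19 MB remain.
Put 23 MB in memory block 2; 14 MB remain.
Put 71 MB in memory block 5; 57 MB remain.
Put 93 MB in memory block 6; 35 MB remain.
Put 119 MB in memory block 7; 9 MB remain.
Put 14 MB in memory block 2; 0 MB remain.
Put 114 MB in memory block 8; 14 MB remain.
Put 105 MB in memory block 9; 23 MB remain.
Put 59 MB in memory block 10; 69 MB remain.
Put 44 MB in memory block 5; 13 MB remain.
Put 82 MB in memory block 11; 46 MB remain.
Put 29 MB in memory block 6; 6 MB remain.

11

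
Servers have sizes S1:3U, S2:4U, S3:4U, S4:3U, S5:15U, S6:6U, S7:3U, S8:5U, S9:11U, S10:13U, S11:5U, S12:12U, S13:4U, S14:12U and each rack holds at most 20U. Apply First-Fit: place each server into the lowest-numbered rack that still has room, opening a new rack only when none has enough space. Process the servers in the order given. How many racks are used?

rack 1: place S1 (3U), 17U left
rack 1: place S2 (4U), 13U left
rack 1: place S3 (4U), 9U left
rack 1: place S4 (3U), 6U left
rack 2: place S5 (15U), 5U left
rack 1: place S6 (6U), 0U left
rack 2: place S7 (3U), 2U left
rack 3: place S8 (5U), 15U left
rack 3: place S9 (11U), 4U left
rack 4: place S10 (13U), 7U left
rack 4: place S11 (5U), 2U left
rack 5: place S12 (12U), 8U left
rack 3: place S13 (4U), 0U left
rack 6: place S14 (12U), 8U left
Final racks: [3,4,4,3,6] [15,3] [5,11,4] [13,5] [12] [12].

6 racks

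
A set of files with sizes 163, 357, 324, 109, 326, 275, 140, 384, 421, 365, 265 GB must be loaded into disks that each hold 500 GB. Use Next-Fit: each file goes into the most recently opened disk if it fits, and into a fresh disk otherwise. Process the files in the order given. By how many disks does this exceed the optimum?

1

Next-Fit: [163] [357] [324,109] [326] [275,140] [384] [421] [365] [265] → 9 disks.
8 files exceed 250 GB (half the capacity), and no two of those can share a disk, so at least 8 disks are needed.
An optimal packing achieves that bound: [421] [384,109] [365] [357,140] [326,163] [324] [275] [265] → 8 disks.
Excess: 9 − 8 = 1.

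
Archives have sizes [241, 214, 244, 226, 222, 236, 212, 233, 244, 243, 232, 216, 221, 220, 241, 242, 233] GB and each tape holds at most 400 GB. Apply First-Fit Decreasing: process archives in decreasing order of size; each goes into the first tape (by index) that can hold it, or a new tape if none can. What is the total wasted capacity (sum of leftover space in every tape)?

Sorted descending: 244, 244, 243, 242, 241, 241, 236, 233, 233, 232, 226, 222, 221, 220, 216, 214, 212.
Put 244 GB in tape 1; 156 GB remain.
Put 244 GB in tape 2; 156 GB remain.
Put 243 GB in tape 3; 157 GB remain.
Put 242 GB in tape 4; 158 GB remain.
Put 241 GB in tape 5; 159 GB remain.
Put 241 GB in tape 6; 159 GB remain.
Put 236 GB in tape 7; 164 GB remain.
Put 233 GB in tape 8; 167 GB remain.
Put 233 GB in tape 9; 167 GB remain.
Put 232 GB in tape 10; 168 GB remain.
Put 226 GB in tape 11; 174 GB remain.
Put 222 GB in tape 12; 178 GB remain.
Put 221 GB in tape 13; 179 GB remain.
Put 220 GB in tape 14; 180 GB remain.
Put 216 GB in tape 15; 184 GB remain.
Put 214 GB in tape 16; 186 GB remain.
Put 212 GB in tape 17; 188 GB remain.
17 tapes × 400 GB = 6800 GB; used 3920 GB; unused 2880 GB.

2880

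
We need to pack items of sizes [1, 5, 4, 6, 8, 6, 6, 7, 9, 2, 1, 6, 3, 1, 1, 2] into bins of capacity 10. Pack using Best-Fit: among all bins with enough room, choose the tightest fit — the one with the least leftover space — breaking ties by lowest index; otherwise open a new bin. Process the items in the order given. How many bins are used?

8

1 → bin 1 (remaining 9)
5 → bin 1 (remaining 4)
4 → bin 1 (remaining 0)
6 → bin 2 (remaining 4)
8 → bin 3 (remaining 2)
6 → bin 4 (remaining 4)
6 → bin 5 (remaining 4)
7 → bin 6 (remaining 3)
9 → bin 7 (remaining 1)
2 → bin 3 (remaining 0)
1 → bin 7 (remaining 0)
6 → bin 8 (remaining 4)
3 → bin 6 (remaining 0)
1 → bin 2 (remaining 3)
1 → bin 2 (remaining 2)
2 → bin 2 (remaining 0)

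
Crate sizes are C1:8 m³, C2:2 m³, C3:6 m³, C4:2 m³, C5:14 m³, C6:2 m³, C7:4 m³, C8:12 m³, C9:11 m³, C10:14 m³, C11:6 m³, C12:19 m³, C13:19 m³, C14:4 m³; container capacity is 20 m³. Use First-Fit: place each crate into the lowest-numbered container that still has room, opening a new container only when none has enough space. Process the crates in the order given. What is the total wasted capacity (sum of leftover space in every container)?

Put C1 (8 m³) in container 1; 12 m³ remain.
Put C2 (2 m³) in container 1; 10 m³ remain.
Put C3 (6 m³) in container 1; 4 m³ remain.
Put C4 (2 m³) in container 1; 2 m³ remain.
Put C5 (14 m³) in container 2; 6 m³ remain.
Put C6 (2 m³) in container 1; 0 m³ remain.
Put C7 (4 m³) in container 2; 2 m³ remain.
Put C8 (12 m³) in container 3; 8 m³ remain.
Put C9 (11 m³) in container 4; 9 m³ remain.
Put C10 (14 m³) in container 5; 6 m³ remain.
Put C11 (6 m³) in container 3; 2 m³ remain.
Put C12 (19 m³) in container 6; 1 m³ remain.
Put C13 (19 m³) in container 7; 1 m³ remain.
Put C14 (4 m³) in container 4; 5 m³ remain.
7 containers × 20 m³ = 140 m³; used 123 m³; unused 17 m³.

17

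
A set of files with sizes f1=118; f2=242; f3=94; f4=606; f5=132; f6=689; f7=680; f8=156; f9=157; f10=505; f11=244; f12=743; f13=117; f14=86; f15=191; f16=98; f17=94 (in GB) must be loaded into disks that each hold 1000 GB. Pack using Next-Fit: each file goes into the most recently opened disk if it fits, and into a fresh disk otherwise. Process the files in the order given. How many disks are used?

7 disks

f1 (118 GB) → disk 1 (remaining 882 GB)
f2 (242 GB) → disk 1 (remaining 640 GB)
f3 (94 GB) → disk 1 (remaining 546 GB)
f4 (606 GB) → disk 2 (remaining 394 GB)
f5 (132 GB) → disk 2 (remaining 262 GB)
f6 (689 GB) → disk 3 (remaining 311 GB)
f7 (680 GB) → disk 4 (remaining 320 GB)
f8 (156 GB) → disk 4 (remaining 164 GB)
f9 (157 GB) → disk 4 (remaining 7 GB)
f10 (505 GB) → disk 5 (remaining 495 GB)
f11 (244 GB) → disk 5 (remaining 251 GB)
f12 (743 GB) → disk 6 (remaining 257 GB)
f13 (117 GB) → disk 6 (remaining 140 GB)
f14 (86 GB) → disk 6 (remaining 54 GB)
f15 (191 GB) → disk 7 (remaining 809 GB)
f16 (98 GB) → disk 7 (remaining 711 GB)
f17 (94 GB) → disk 7 (remaining 617 GB)
Final disks: [118,242,94] [606,132] [689] [680,156,157] [505,244] [743,117,86] [191,98,94].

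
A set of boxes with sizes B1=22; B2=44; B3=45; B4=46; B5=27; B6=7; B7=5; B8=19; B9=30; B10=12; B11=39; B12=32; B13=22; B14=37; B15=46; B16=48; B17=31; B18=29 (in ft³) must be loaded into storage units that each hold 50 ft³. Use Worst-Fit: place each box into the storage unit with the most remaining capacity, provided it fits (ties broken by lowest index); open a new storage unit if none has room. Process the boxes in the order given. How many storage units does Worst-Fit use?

B1 (22 ft³) → storage unit 1 (remaining 28 ft³)
B2 (44 ft³) → storage unit 2 (remaining 6 ft³)
B3 (45 ft³) → storage unit 3 (remaining 5 ft³)
B4 (46 ft³) → storage unit 4 (remaining 4 ft³)
B5 (27 ft³) → storage unit 1 (remaining 1 ft³)
B6 (7 ft³) → storage unit 5 (remaining 43 ft³)
B7 (5 ft³) → storage unit 5 (remaining 38 ft³)
B8 (19 ft³) → storage unit 5 (remaining 19 ft³)
B9 (30 ft³) → storage unit 6 (remaining 20 ft³)
B10 (12 ft³) → storage unit 6 (remaining 8 ft³)
B11 (39 ft³) → storage unit 7 (remaining 11 ft³)
B12 (32 ft³) → storage unit 8 (remaining 18 ft³)
B13 (22 ft³) → storage unit 9 (remaining 28 ft³)
B14 (37 ft³) → storage unit 10 (remaining 13 ft³)
B15 (46 ft³) → storage unit 11 (remaining 4 ft³)
B16 (48 ft³) → storage unit 12 (remaining 2 ft³)
B17 (31 ft³) → storage unit 13 (remaining 19 ft³)
B18 (29 ft³) → storage unit 14 (remaining 21 ft³)
Final storage units: [22,27] [44] [45] [46] [7,5,19] [30,12] [39] [32] [22] [37] [46] [48] [31] [29].

14 storage units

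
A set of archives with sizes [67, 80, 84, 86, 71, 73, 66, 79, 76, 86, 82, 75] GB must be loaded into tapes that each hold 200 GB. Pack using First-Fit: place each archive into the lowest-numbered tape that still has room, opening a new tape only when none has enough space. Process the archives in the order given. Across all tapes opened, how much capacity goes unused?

275

67 GB → tape 1 (remaining 133 GB)
80 GB → tape 1 (remaining 53 GB)
84 GB → tape 2 (remaining 116 GB)
86 GB → tape 2 (remaining 30 GB)
71 GB → tape 3 (remaining 129 GB)
73 GB → tape 3 (remaining 56 GB)
66 GB → tape 4 (remaining 134 GB)
79 GB → tape 4 (remaining 55 GB)
76 GB → tape 5 (remaining 124 GB)
86 GB → tape 5 (remaining 38 GB)
82 GB → tape 6 (remaining 118 GB)
75 GB → tape 6 (remaining 43 GB)
6 tapes × 200 GB = 1200 GB; used 925 GB; unused 275 GB.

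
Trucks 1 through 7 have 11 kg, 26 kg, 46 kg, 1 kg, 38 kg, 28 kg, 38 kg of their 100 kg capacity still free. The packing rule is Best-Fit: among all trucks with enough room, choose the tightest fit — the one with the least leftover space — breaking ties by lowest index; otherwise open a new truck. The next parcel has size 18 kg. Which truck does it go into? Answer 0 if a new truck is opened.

2

Trucks with room: truck 2 (26 kg), truck 3 (46 kg), truck 5 (38 kg), truck 6 (28 kg), truck 7 (38 kg).
Tightest fit is truck 2 with 26 kg free.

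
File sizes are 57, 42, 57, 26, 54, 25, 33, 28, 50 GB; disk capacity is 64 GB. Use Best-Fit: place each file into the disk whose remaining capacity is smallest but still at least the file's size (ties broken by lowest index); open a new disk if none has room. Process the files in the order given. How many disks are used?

7

57 GB → disk 1 (remaining 7 GB)
42 GB → disk 2 (remaining 22 GB)
57 GB → disk 3 (remaining 7 GB)
26 GB → disk 4 (remaining 38 GB)
54 GB → disk 5 (remaining 10 GB)
25 GB → disk 4 (remaining 13 GB)
33 GB → disk 6 (remaining 31 GB)
28 GB → disk 6 (remaining 3 GB)
50 GB → disk 7 (remaining 14 GB)
Final disks: [57] [42] [57] [26,25] [54] [33,28] [50].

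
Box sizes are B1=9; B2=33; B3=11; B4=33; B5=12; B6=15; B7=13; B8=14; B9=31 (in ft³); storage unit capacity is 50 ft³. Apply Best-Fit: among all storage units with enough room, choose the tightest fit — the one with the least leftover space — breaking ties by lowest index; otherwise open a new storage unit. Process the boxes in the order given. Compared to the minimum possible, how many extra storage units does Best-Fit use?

Best-Fit: [9,33] [11,33] [12,15,13] [14,31] → 4 storage units.
Total size 171 ft³; any packing needs at least ⌈171/50⌉ = 4 storage units.
So 4 is already optimal.

0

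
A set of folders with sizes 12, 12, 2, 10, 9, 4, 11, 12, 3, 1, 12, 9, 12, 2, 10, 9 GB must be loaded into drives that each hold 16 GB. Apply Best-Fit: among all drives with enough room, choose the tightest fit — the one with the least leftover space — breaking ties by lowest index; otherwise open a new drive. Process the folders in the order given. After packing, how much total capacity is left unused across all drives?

12 GB → drive 1 (remaining 4 GB)
12 GB → drive 2 (remaining 4 GB)
2 GB → drive 1 (remaining 2 GB)
10 GB → drive 3 (remaining 6 GB)
9 GB → drive 4 (remaining 7 GB)
4 GB → drive 2 (remaining 0 GB)
11 GB → drive 5 (remaining 5 GB)
12 GB → drive 6 (remaining 4 GB)
3 GB → drive 6 (remaining 1 GB)
1 GB → drive 6 (remaining 0 GB)
12 GB → drive 7 (remaining 4 GB)
9 GB → drive 8 (remaining 7 GB)
12 GB → drive 9 (remaining 4 GB)
2 GB → drive 1 (remaining 0 GB)
10 GB → drive 10 (remaining 6 GB)
9 GB → drive 11 (remaining 7 GB)
11 drives × 16 GB = 176 GB; used 130 GB; unused 46 GB.

46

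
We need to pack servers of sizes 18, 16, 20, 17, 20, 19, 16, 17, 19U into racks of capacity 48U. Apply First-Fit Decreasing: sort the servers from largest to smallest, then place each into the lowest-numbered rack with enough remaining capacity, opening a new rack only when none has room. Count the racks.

5

Sorted descending: 20, 20, 19, 19, 18, 17, 17, 16, 16.
20U → rack 1 (remaining 28U)
20U → rack 1 (remaining 8U)
19U → rack 2 (remaining 29U)
19U → rack 2 (remaining 10U)
18U → rack 3 (remaining 30U)
17U → rack 3 (remaining 13U)
17U → rack 4 (remaining 31U)
16U → rack 4 (remaining 15U)
16U → rack 5 (remaining 32U)
Final racks: [20,20] [19,19] [18,17] [17,16] [16].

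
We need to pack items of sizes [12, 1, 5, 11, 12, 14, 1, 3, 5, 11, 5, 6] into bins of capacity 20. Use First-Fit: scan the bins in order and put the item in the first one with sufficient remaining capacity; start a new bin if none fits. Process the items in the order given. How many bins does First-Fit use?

5 bins

bin 1: place 12, 8 left
bin 1: place 1, 7 left
bin 1: place 5, 2 left
bin 2: place 11, 9 left
bin 3: place 12, 8 left
bin 4: place 14, 6 left
bin 1: place 1, 1 left
bin 2: place 3, 6 left
bin 2: place 5, 1 left
bin 5: place 11, 9 left
bin 3: place 5, 3 left
bin 4: place 6, 0 left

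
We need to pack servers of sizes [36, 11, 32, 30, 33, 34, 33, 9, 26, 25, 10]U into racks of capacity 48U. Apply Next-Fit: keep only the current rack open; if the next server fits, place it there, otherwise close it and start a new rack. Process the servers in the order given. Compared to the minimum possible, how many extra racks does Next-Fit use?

Next-Fit: [36,11] [32] [30] [33] [34] [33,9] [26] [25,10] → 8 racks.
8 servers exceed 24U (half the capacity), and no two of those can share a rack, so at least 8 racks are needed.
So 8 is already optimal.

0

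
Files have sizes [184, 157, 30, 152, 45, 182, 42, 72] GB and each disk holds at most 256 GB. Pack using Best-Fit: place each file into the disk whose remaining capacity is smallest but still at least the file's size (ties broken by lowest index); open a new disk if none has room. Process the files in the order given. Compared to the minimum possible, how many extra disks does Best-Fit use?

0

Best-Fit: [184,30,42] [157,45] [152] [182,72] → 4 disks.
Total size 864 GB; any packing needs at least ⌈864/256⌉ = 4 disks.
So 4 is already optimal.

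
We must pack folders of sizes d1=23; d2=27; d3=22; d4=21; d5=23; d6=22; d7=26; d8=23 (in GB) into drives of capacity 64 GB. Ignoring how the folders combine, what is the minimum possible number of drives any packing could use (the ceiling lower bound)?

Total size = 23 + 27 + 22 + 21 + 23 + 22 + 26 + 23 = 187 GB.
⌈187 / 64⌉ = 3.

3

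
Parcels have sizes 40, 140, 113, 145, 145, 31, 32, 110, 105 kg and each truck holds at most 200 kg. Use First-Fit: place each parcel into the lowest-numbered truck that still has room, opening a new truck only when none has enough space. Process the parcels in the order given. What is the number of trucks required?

6

Put 40 kg in truck 1; 160 kg remain.
Put 140 kg in truck 1; 20 kg remain.
Put 113 kg in truck 2; 87 kg remain.
Put 145 kg in truck 3; 55 kg remain.
Put 145 kg in truck 4; 55 kg remain.
Put 31 kg in truck 2; 56 kg remain.
Put 32 kg in truck 2; 24 kg remain.
Put 110 kg in truck 5; 90 kg remain.
Put 105 kg in truck 6; 95 kg remain.
Final trucks: [40,140] [113,31,32] [145] [145] [110] [105].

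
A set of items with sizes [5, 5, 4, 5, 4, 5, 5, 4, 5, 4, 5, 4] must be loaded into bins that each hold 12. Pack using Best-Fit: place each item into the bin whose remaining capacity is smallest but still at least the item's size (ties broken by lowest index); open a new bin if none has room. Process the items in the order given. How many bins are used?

Put 5 in bin 1; 7 remain.
Put 5 in bin 1; 2 remain.
Put 4 in bin 2; 8 remain.
Put 5 in bin 2; 3 remain.
Put 4 in bin 3; 8 remain.
Put 5 in bin 3; 3 remain.
Put 5 in bin 4; 7 remain.
Put 4 in bin 4; 3 remain.
Put 5 in bin 5; 7 remain.
Put 4 in bin 5; 3 remain.
Put 5 in bin 6; 7 remain.
Put 4 in bin 6; 3 remain.
Final bins: [5,5] [4,5] [4,5] [5,4] [5,4] [5,4].

6 bins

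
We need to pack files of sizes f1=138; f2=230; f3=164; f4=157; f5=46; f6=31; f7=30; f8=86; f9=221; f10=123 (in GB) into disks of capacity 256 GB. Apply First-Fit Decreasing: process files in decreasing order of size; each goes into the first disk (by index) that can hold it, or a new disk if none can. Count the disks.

Sorted descending: 230, 221, 164, 157, 138, 123, 86, 46, 31, 30.
disk 1: place 230 GB, 26 GB left
disk 2: place 221 GB, 35 GB left
disk 3: place 164 GB, 92 GB left
disk 4: place 157 GB, 99 GB left
disk 5: place 138 GB, 118 GB left
disk 6: place 123 GB, 133 GB left
disk 3: place 86 GB, 6 GB left
disk 4: place 46 GB, 53 GB left
disk 2: place 31 GB, 4 GB left
disk 4: place 30 GB, 23 GB left
Final disks: [230] [221,31] [164,86] [157,46,30] [138] [123].

6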